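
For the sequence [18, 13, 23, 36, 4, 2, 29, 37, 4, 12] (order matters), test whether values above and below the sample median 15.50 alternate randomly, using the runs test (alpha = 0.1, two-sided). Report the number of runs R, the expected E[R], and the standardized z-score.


Step 1: Compute median = 15.50; label A = above, B = below.
Labels in order: ABAABBAABB  (n_A = 5, n_B = 5)
Step 2: Count runs R = 6.
Step 3: Under H0 (random ordering), E[R] = 2*n_A*n_B/(n_A+n_B) + 1 = 2*5*5/10 + 1 = 6.0000.
        Var[R] = 2*n_A*n_B*(2*n_A*n_B - n_A - n_B) / ((n_A+n_B)^2 * (n_A+n_B-1)) = 2000/900 = 2.2222.
        SD[R] = 1.4907.
Step 4: R = E[R], so z = 0 with no continuity correction.
Step 5: Two-sided p-value via normal approximation = 2*(1 - Phi(|z|)) = 1.000000.
Step 6: alpha = 0.1. fail to reject H0.

R = 6, z = 0.0000, p = 1.000000, fail to reject H0.


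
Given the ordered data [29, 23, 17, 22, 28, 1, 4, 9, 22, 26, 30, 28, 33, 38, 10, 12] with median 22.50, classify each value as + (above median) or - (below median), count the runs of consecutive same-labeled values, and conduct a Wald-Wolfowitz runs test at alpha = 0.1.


Step 1: Compute median = 22.50; label A = above, B = below.
Labels in order: AABBABBBBAAAAABB  (n_A = 8, n_B = 8)
Step 2: Count runs R = 6.
Step 3: Under H0 (random ordering), E[R] = 2*n_A*n_B/(n_A+n_B) + 1 = 2*8*8/16 + 1 = 9.0000.
        Var[R] = 2*n_A*n_B*(2*n_A*n_B - n_A - n_B) / ((n_A+n_B)^2 * (n_A+n_B-1)) = 14336/3840 = 3.7333.
        SD[R] = 1.9322.
Step 4: Continuity-corrected z = (R + 0.5 - E[R]) / SD[R] = (6 + 0.5 - 9.0000) / 1.9322 = -1.2939.
Step 5: Two-sided p-value via normal approximation = 2*(1 - Phi(|z|)) = 0.195709.
Step 6: alpha = 0.1. fail to reject H0.

R = 6, z = -1.2939, p = 0.195709, fail to reject H0.


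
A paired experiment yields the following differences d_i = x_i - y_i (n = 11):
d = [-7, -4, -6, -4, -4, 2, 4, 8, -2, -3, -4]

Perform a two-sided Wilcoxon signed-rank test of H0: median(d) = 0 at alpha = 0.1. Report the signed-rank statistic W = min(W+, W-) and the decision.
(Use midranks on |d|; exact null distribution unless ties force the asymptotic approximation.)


Step 1: Drop any zero differences (none here) and take |d_i|.
|d| = [7, 4, 6, 4, 4, 2, 4, 8, 2, 3, 4]
Step 2: Midrank |d_i| (ties get averaged ranks).
ranks: |7|->10, |4|->6, |6|->9, |4|->6, |4|->6, |2|->1.5, |4|->6, |8|->11, |2|->1.5, |3|->3, |4|->6
Step 3: Attach original signs; sum ranks with positive sign and with negative sign.
W+ = 1.5 + 6 + 11 = 18.5
W- = 10 + 6 + 9 + 6 + 6 + 1.5 + 3 + 6 = 47.5
(Check: W+ + W- = 66 should equal n(n+1)/2 = 66.)
Step 4: Test statistic W = min(W+, W-) = 18.5.
Step 5: Ties in |d|, so use the tie-corrected normal approximation.
        E[W] = n(n+1)/4 = 11*12/4 = 33.
        Tie groups: |d|=2 (t=2), |d|=4 (t=5); sum(t^3 - t) = 126.
        Var[W] = n(n+1)(2n+1)/24 - sum(t^3-t)/48 = 3036/24 - 126/48 = 123.875.
        z = (W - E[W]) / sqrt(Var[W]) = (18.5 - 33) / 11.1299 = -1.3028.
        Two-sided p = 2*Phi(z) = 0.192645.
Step 6: alpha = 0.1. fail to reject H0.

W+ = 18.5, W- = 47.5, W = min = 18.5, p = 0.192645, fail to reject H0.


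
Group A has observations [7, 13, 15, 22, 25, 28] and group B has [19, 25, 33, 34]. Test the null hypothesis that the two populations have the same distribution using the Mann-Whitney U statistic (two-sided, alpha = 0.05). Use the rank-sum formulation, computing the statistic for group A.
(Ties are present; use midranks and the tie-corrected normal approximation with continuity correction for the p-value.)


Step 1: Combine and sort all 10 observations; assign midranks.
sorted (value, group): (7,X), (13,X), (15,X), (19,Y), (22,X), (25,X), (25,Y), (28,X), (33,Y), (34,Y)
ranks: 7->1, 13->2, 15->3, 19->4, 22->5, 25->6.5, 25->6.5, 28->8, 33->9, 34->10
Step 2: Rank sum for X: R1 = 1 + 2 + 3 + 5 + 6.5 + 8 = 25.5.
Step 3: U_X = R1 - n1(n1+1)/2 = 25.5 - 6*7/2 = 25.5 - 21 = 4.5.
       U_Y = n1*n2 - U_X = 24 - 4.5 = 19.5.
Step 4: Ties are present, so use the tie-corrected normal approximation (with continuity correction) for the p-value.
Step 5: p-value = 0.134407; compare to alpha = 0.05. fail to reject H0.

U_X = 4.5, p = 0.134407, fail to reject H0 at alpha = 0.05.


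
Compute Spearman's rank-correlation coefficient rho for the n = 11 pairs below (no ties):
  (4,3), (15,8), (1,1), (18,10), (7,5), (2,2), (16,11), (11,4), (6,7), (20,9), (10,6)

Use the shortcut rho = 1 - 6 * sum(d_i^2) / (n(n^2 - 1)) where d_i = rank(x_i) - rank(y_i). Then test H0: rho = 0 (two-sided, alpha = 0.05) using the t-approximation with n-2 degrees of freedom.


Step 1: Rank x and y separately (midranks; no ties here).
rank(x): 4->3, 15->8, 1->1, 18->10, 7->5, 2->2, 16->9, 11->7, 6->4, 20->11, 10->6
rank(y): 3->3, 8->8, 1->1, 10->10, 5->5, 2->2, 11->11, 4->4, 7->7, 9->9, 6->6
Step 2: d_i = R_x(i) - R_y(i); compute d_i^2.
  (3-3)^2=0, (8-8)^2=0, (1-1)^2=0, (10-10)^2=0, (5-5)^2=0, (2-2)^2=0, (9-11)^2=4, (7-4)^2=9, (4-7)^2=9, (11-9)^2=4, (6-6)^2=0
sum(d^2) = 26.
Step 3: rho = 1 - 6*26 / (11*(11^2 - 1)) = 1 - 156/1320 = 0.881818.
Step 4: Under H0, t = rho * sqrt((n-2)/(1-rho^2)) = 5.6097 ~ t(9).
Step 5: Two-sided p-value from the t-distribution with 9 df = 0.000330.
Step 6: alpha = 0.05. reject H0.

rho = 0.8818, p = 0.000330, reject H0 at alpha = 0.05.


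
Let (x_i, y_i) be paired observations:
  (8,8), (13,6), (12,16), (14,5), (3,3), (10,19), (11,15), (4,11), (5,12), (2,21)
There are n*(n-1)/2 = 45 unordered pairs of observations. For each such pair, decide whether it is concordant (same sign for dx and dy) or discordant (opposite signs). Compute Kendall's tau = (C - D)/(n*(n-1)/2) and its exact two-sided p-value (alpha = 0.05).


Step 1: Enumerate the 45 unordered pairs (i,j) with i<j and classify each by sign(x_j-x_i) * sign(y_j-y_i).
  (1,2):dx=+5,dy=-2->D; (1,3):dx=+4,dy=+8->C; (1,4):dx=+6,dy=-3->D; (1,5):dx=-5,dy=-5->C
  (1,6):dx=+2,dy=+11->C; (1,7):dx=+3,dy=+7->C; (1,8):dx=-4,dy=+3->D; (1,9):dx=-3,dy=+4->D
  (1,10):dx=-6,dy=+13->D; (2,3):dx=-1,dy=+10->D; (2,4):dx=+1,dy=-1->D; (2,5):dx=-10,dy=-3->C
  (2,6):dx=-3,dy=+13->D; (2,7):dx=-2,dy=+9->D; (2,8):dx=-9,dy=+5->D; (2,9):dx=-8,dy=+6->D
  (2,10):dx=-11,dy=+15->D; (3,4):dx=+2,dy=-11->D; (3,5):dx=-9,dy=-13->C; (3,6):dx=-2,dy=+3->D
  (3,7):dx=-1,dy=-1->C; (3,8):dx=-8,dy=-5->C; (3,9):dx=-7,dy=-4->C; (3,10):dx=-10,dy=+5->D
  (4,5):dx=-11,dy=-2->C; (4,6):dx=-4,dy=+14->D; (4,7):dx=-3,dy=+10->D; (4,8):dx=-10,dy=+6->D
  (4,9):dx=-9,dy=+7->D; (4,10):dx=-12,dy=+16->D; (5,6):dx=+7,dy=+16->C; (5,7):dx=+8,dy=+12->C
  (5,8):dx=+1,dy=+8->C; (5,9):dx=+2,dy=+9->C; (5,10):dx=-1,dy=+18->D; (6,7):dx=+1,dy=-4->D
  (6,8):dx=-6,dy=-8->C; (6,9):dx=-5,dy=-7->C; (6,10):dx=-8,dy=+2->D; (7,8):dx=-7,dy=-4->C
  (7,9):dx=-6,dy=-3->C; (7,10):dx=-9,dy=+6->D; (8,9):dx=+1,dy=+1->C; (8,10):dx=-2,dy=+10->D
  (9,10):dx=-3,dy=+9->D
Step 2: C = 19, D = 26, total pairs = 45.
Step 3: tau = (C - D)/(n(n-1)/2) = (19 - 26)/45 = -0.155556.
Step 4: Exact two-sided p-value (enumerate n! = 3628800 permutations of y under H0): p = 0.600654.
Step 5: alpha = 0.05. fail to reject H0.

tau_b = -0.1556 (C=19, D=26), p = 0.600654, fail to reject H0.


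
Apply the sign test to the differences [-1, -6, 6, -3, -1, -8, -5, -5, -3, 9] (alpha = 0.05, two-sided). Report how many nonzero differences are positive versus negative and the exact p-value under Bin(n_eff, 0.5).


Step 1: Discard zero differences. Original n = 10; n_eff = number of nonzero differences = 10.
Nonzero differences (with sign): -1, -6, +6, -3, -1, -8, -5, -5, -3, +9
Step 2: Count signs: positive = 2, negative = 8.
Step 3: Under H0: P(positive) = 0.5, so the number of positives S ~ Bin(10, 0.5).
Step 4: Two-sided exact p-value = sum of Bin(10,0.5) probabilities at or below the observed probability = 0.109375.
Step 5: alpha = 0.05. fail to reject H0.

n_eff = 10, pos = 2, neg = 8, p = 0.109375, fail to reject H0.


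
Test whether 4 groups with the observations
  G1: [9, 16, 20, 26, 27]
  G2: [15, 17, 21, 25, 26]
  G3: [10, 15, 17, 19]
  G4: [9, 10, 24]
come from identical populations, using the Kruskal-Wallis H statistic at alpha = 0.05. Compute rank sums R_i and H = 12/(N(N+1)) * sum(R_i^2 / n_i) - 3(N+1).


Step 1: Combine all N = 17 observations and assign midranks.
sorted (value, group, rank): (9,G1,1.5), (9,G4,1.5), (10,G3,3.5), (10,G4,3.5), (15,G2,5.5), (15,G3,5.5), (16,G1,7), (17,G2,8.5), (17,G3,8.5), (19,G3,10), (20,G1,11), (21,G2,12), (24,G4,13), (25,G2,14), (26,G1,15.5), (26,G2,15.5), (27,G1,17)
Step 2: Sum ranks within each group.
R_1 = 52 (n_1 = 5)
R_2 = 55.5 (n_2 = 5)
R_3 = 27.5 (n_3 = 4)
R_4 = 18 (n_4 = 3)
Step 3: H = 12/(N(N+1)) * sum(R_i^2/n_i) - 3(N+1)
     = 12/(17*18) * (52^2/5 + 55.5^2/5 + 27.5^2/4 + 18^2/3) - 3*18
     = 0.039216 * 1453.91 - 54
     = 3.016176.
Step 4: Ties present; correction factor C = 1 - 30/(17^3 - 17) = 0.993873. Corrected H = 3.016176 / 0.993873 = 3.034772.
Step 5: Under H0, H ~ chi^2(3); p-value = 0.386295.
Step 6: alpha = 0.05. fail to reject H0.

H = 3.0348, df = 3, p = 0.386295, fail to reject H0.


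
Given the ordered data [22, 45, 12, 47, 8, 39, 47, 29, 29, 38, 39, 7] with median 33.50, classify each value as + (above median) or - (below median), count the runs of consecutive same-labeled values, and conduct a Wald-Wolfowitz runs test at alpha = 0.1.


Step 1: Compute median = 33.50; label A = above, B = below.
Labels in order: BABABAABBAAB  (n_A = 6, n_B = 6)
Step 2: Count runs R = 9.
Step 3: Under H0 (random ordering), E[R] = 2*n_A*n_B/(n_A+n_B) + 1 = 2*6*6/12 + 1 = 7.0000.
        Var[R] = 2*n_A*n_B*(2*n_A*n_B - n_A - n_B) / ((n_A+n_B)^2 * (n_A+n_B-1)) = 4320/1584 = 2.7273.
        SD[R] = 1.6514.
Step 4: Continuity-corrected z = (R - 0.5 - E[R]) / SD[R] = (9 - 0.5 - 7.0000) / 1.6514 = 0.9083.
Step 5: Two-sided p-value via normal approximation = 2*(1 - Phi(|z|)) = 0.363722.
Step 6: alpha = 0.1. fail to reject H0.

R = 9, z = 0.9083, p = 0.363722, fail to reject H0.


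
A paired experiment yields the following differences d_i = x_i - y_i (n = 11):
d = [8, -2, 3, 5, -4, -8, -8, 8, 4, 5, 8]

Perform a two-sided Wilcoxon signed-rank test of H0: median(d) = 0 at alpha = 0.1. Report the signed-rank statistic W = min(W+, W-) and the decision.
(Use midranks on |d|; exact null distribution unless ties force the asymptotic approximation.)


Step 1: Drop any zero differences (none here) and take |d_i|.
|d| = [8, 2, 3, 5, 4, 8, 8, 8, 4, 5, 8]
Step 2: Midrank |d_i| (ties get averaged ranks).
ranks: |8|->9, |2|->1, |3|->2, |5|->5.5, |4|->3.5, |8|->9, |8|->9, |8|->9, |4|->3.5, |5|->5.5, |8|->9
Step 3: Attach original signs; sum ranks with positive sign and with negative sign.
W+ = 9 + 2 + 5.5 + 9 + 3.5 + 5.5 + 9 = 43.5
W- = 1 + 3.5 + 9 + 9 = 22.5
(Check: W+ + W- = 66 should equal n(n+1)/2 = 66.)
Step 4: Test statistic W = min(W+, W-) = 22.5.
Step 5: Ties in |d|, so use the tie-corrected normal approximation.
        E[W] = n(n+1)/4 = 11*12/4 = 33.
        Tie groups: |d|=4 (t=2), |d|=5 (t=2), |d|=8 (t=5); sum(t^3 - t) = 132.
        Var[W] = n(n+1)(2n+1)/24 - sum(t^3-t)/48 = 3036/24 - 132/48 = 123.75.
        z = (W - E[W]) / sqrt(Var[W]) = (22.5 - 33) / 11.1243 = -0.9439.
        Two-sided p = 2*Phi(z) = 0.345231.
Step 6: alpha = 0.1. fail to reject H0.

W+ = 43.5, W- = 22.5, W = min = 22.5, p = 0.345231, fail to reject H0.


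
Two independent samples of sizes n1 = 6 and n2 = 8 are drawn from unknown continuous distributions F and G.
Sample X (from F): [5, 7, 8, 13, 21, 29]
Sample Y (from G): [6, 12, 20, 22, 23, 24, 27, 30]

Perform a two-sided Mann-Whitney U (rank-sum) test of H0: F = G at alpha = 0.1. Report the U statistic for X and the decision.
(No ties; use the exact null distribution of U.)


Step 1: Combine and sort all 14 observations; assign midranks.
sorted (value, group): (5,X), (6,Y), (7,X), (8,X), (12,Y), (13,X), (20,Y), (21,X), (22,Y), (23,Y), (24,Y), (27,Y), (29,X), (30,Y)
ranks: 5->1, 6->2, 7->3, 8->4, 12->5, 13->6, 20->7, 21->8, 22->9, 23->10, 24->11, 27->12, 29->13, 30->14
Step 2: Rank sum for X: R1 = 1 + 3 + 4 + 6 + 8 + 13 = 35.
Step 3: U_X = R1 - n1(n1+1)/2 = 35 - 6*7/2 = 35 - 21 = 14.
       U_Y = n1*n2 - U_X = 48 - 14 = 34.
Step 4: No ties, so the exact null distribution of U (based on enumerating the C(14,6) = 3003 equally likely rank assignments) gives the two-sided p-value.
Step 5: p-value = 0.228438; compare to alpha = 0.1. fail to reject H0.

U_X = 14, p = 0.228438, fail to reject H0 at alpha = 0.1.


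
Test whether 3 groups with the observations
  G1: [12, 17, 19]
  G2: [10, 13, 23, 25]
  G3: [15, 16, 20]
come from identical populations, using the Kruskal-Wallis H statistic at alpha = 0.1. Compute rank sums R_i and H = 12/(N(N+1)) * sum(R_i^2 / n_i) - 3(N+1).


Step 1: Combine all N = 10 observations and assign midranks.
sorted (value, group, rank): (10,G2,1), (12,G1,2), (13,G2,3), (15,G3,4), (16,G3,5), (17,G1,6), (19,G1,7), (20,G3,8), (23,G2,9), (25,G2,10)
Step 2: Sum ranks within each group.
R_1 = 15 (n_1 = 3)
R_2 = 23 (n_2 = 4)
R_3 = 17 (n_3 = 3)
Step 3: H = 12/(N(N+1)) * sum(R_i^2/n_i) - 3(N+1)
     = 12/(10*11) * (15^2/3 + 23^2/4 + 17^2/3) - 3*11
     = 0.109091 * 303.583 - 33
     = 0.118182.
Step 4: No ties, so H is used without correction.
Step 5: Under H0, H ~ chi^2(2); p-value = 0.942621.
Step 6: alpha = 0.1. fail to reject H0.

H = 0.1182, df = 2, p = 0.942621, fail to reject H0.


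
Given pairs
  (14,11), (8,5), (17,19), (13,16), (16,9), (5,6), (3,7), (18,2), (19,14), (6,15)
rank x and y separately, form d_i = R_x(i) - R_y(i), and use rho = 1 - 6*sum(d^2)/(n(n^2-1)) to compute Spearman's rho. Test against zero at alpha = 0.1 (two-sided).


Step 1: Rank x and y separately (midranks; no ties here).
rank(x): 14->6, 8->4, 17->8, 13->5, 16->7, 5->2, 3->1, 18->9, 19->10, 6->3
rank(y): 11->6, 5->2, 19->10, 16->9, 9->5, 6->3, 7->4, 2->1, 14->7, 15->8
Step 2: d_i = R_x(i) - R_y(i); compute d_i^2.
  (6-6)^2=0, (4-2)^2=4, (8-10)^2=4, (5-9)^2=16, (7-5)^2=4, (2-3)^2=1, (1-4)^2=9, (9-1)^2=64, (10-7)^2=9, (3-8)^2=25
sum(d^2) = 136.
Step 3: rho = 1 - 6*136 / (10*(10^2 - 1)) = 1 - 816/990 = 0.175758.
Step 4: Under H0, t = rho * sqrt((n-2)/(1-rho^2)) = 0.5050 ~ t(8).
Step 5: Two-sided p-value from the t-distribution with 8 df = 0.627188.
Step 6: alpha = 0.1. fail to reject H0.

rho = 0.1758, p = 0.627188, fail to reject H0 at alpha = 0.1.


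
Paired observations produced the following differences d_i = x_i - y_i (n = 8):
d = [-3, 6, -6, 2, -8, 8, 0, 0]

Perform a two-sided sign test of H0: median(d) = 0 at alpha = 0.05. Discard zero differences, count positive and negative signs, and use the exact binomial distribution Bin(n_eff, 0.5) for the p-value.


Step 1: Discard zero differences. Original n = 8; n_eff = number of nonzero differences = 6.
Nonzero differences (with sign): -3, +6, -6, +2, -8, +8
Step 2: Count signs: positive = 3, negative = 3.
Step 3: Under H0: P(positive) = 0.5, so the number of positives S ~ Bin(6, 0.5).
Step 4: Two-sided exact p-value = sum of Bin(6,0.5) probabilities at or below the observed probability = 1.000000.
Step 5: alpha = 0.05. fail to reject H0.

n_eff = 6, pos = 3, neg = 3, p = 1.000000, fail to reject H0.


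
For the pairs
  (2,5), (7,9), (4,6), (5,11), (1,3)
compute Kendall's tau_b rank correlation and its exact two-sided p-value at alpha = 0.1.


Step 1: Enumerate the 10 unordered pairs (i,j) with i<j and classify each by sign(x_j-x_i) * sign(y_j-y_i).
  (1,2):dx=+5,dy=+4->C; (1,3):dx=+2,dy=+1->C; (1,4):dx=+3,dy=+6->C; (1,5):dx=-1,dy=-2->C
  (2,3):dx=-3,dy=-3->C; (2,4):dx=-2,dy=+2->D; (2,5):dx=-6,dy=-6->C; (3,4):dx=+1,dy=+5->C
  (3,5):dx=-3,dy=-3->C; (4,5):dx=-4,dy=-8->C
Step 2: C = 9, D = 1, total pairs = 10.
Step 3: tau = (C - D)/(n(n-1)/2) = (9 - 1)/10 = 0.800000.
Step 4: Exact two-sided p-value (enumerate n! = 120 permutations of y under H0): p = 0.083333.
Step 5: alpha = 0.1. reject H0.

tau_b = 0.8000 (C=9, D=1), p = 0.083333, reject H0.


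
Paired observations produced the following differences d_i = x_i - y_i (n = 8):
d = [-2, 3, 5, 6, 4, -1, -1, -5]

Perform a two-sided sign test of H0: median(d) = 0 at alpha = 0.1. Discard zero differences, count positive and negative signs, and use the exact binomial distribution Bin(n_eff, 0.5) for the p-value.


Step 1: Discard zero differences. Original n = 8; n_eff = number of nonzero differences = 8.
Nonzero differences (with sign): -2, +3, +5, +6, +4, -1, -1, -5
Step 2: Count signs: positive = 4, negative = 4.
Step 3: Under H0: P(positive) = 0.5, so the number of positives S ~ Bin(8, 0.5).
Step 4: Two-sided exact p-value = sum of Bin(8,0.5) probabilities at or below the observed probability = 1.000000.
Step 5: alpha = 0.1. fail to reject H0.

n_eff = 8, pos = 4, neg = 4, p = 1.000000, fail to reject H0.


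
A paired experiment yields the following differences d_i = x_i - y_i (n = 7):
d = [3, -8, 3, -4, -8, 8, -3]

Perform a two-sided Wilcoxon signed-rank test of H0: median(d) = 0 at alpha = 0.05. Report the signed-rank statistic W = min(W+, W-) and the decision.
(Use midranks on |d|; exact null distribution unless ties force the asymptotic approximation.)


Step 1: Drop any zero differences (none here) and take |d_i|.
|d| = [3, 8, 3, 4, 8, 8, 3]
Step 2: Midrank |d_i| (ties get averaged ranks).
ranks: |3|->2, |8|->6, |3|->2, |4|->4, |8|->6, |8|->6, |3|->2
Step 3: Attach original signs; sum ranks with positive sign and with negative sign.
W+ = 2 + 2 + 6 = 10
W- = 6 + 4 + 6 + 2 = 18
(Check: W+ + W- = 28 should equal n(n+1)/2 = 28.)
Step 4: Test statistic W = min(W+, W-) = 10.
Step 5: Ties in |d|, so use the tie-corrected normal approximation.
        E[W] = n(n+1)/4 = 7*8/4 = 14.
        Tie groups: |d|=3 (t=3), |d|=8 (t=3); sum(t^3 - t) = 48.
        Var[W] = n(n+1)(2n+1)/24 - sum(t^3-t)/48 = 840/24 - 48/48 = 34.
        z = (W - E[W]) / sqrt(Var[W]) = (10 - 14) / 5.8310 = -0.6860.
        Two-sided p = 2*Phi(z) = 0.492717.
Step 6: alpha = 0.05. fail to reject H0.

W+ = 10, W- = 18, W = min = 10, p = 0.492717, fail to reject H0.


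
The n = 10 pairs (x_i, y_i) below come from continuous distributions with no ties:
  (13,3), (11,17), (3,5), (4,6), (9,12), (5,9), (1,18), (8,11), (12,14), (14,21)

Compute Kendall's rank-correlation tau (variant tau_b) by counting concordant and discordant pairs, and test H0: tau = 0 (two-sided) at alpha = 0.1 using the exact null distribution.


Step 1: Enumerate the 45 unordered pairs (i,j) with i<j and classify each by sign(x_j-x_i) * sign(y_j-y_i).
  (1,2):dx=-2,dy=+14->D; (1,3):dx=-10,dy=+2->D; (1,4):dx=-9,dy=+3->D; (1,5):dx=-4,dy=+9->D
  (1,6):dx=-8,dy=+6->D; (1,7):dx=-12,dy=+15->D; (1,8):dx=-5,dy=+8->D; (1,9):dx=-1,dy=+11->D
  (1,10):dx=+1,dy=+18->C; (2,3):dx=-8,dy=-12->C; (2,4):dx=-7,dy=-11->C; (2,5):dx=-2,dy=-5->C
  (2,6):dx=-6,dy=-8->C; (2,7):dx=-10,dy=+1->D; (2,8):dx=-3,dy=-6->C; (2,9):dx=+1,dy=-3->D
  (2,10):dx=+3,dy=+4->C; (3,4):dx=+1,dy=+1->C; (3,5):dx=+6,dy=+7->C; (3,6):dx=+2,dy=+4->C
  (3,7):dx=-2,dy=+13->D; (3,8):dx=+5,dy=+6->C; (3,9):dx=+9,dy=+9->C; (3,10):dx=+11,dy=+16->C
  (4,5):dx=+5,dy=+6->C; (4,6):dx=+1,dy=+3->C; (4,7):dx=-3,dy=+12->D; (4,8):dx=+4,dy=+5->C
  (4,9):dx=+8,dy=+8->C; (4,10):dx=+10,dy=+15->C; (5,6):dx=-4,dy=-3->C; (5,7):dx=-8,dy=+6->D
  (5,8):dx=-1,dy=-1->C; (5,9):dx=+3,dy=+2->C; (5,10):dx=+5,dy=+9->C; (6,7):dx=-4,dy=+9->D
  (6,8):dx=+3,dy=+2->C; (6,9):dx=+7,dy=+5->C; (6,10):dx=+9,dy=+12->C; (7,8):dx=+7,dy=-7->D
  (7,9):dx=+11,dy=-4->D; (7,10):dx=+13,dy=+3->C; (8,9):dx=+4,dy=+3->C; (8,10):dx=+6,dy=+10->C
  (9,10):dx=+2,dy=+7->C
Step 2: C = 29, D = 16, total pairs = 45.
Step 3: tau = (C - D)/(n(n-1)/2) = (29 - 16)/45 = 0.288889.
Step 4: Exact two-sided p-value (enumerate n! = 3628800 permutations of y under H0): p = 0.291248.
Step 5: alpha = 0.1. fail to reject H0.

tau_b = 0.2889 (C=29, D=16), p = 0.291248, fail to reject H0.


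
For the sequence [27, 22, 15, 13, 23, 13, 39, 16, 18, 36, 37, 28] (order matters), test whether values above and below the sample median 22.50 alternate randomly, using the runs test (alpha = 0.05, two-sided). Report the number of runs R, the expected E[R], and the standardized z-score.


Step 1: Compute median = 22.50; label A = above, B = below.
Labels in order: ABBBABABBAAA  (n_A = 6, n_B = 6)
Step 2: Count runs R = 7.
Step 3: Under H0 (random ordering), E[R] = 2*n_A*n_B/(n_A+n_B) + 1 = 2*6*6/12 + 1 = 7.0000.
        Var[R] = 2*n_A*n_B*(2*n_A*n_B - n_A - n_B) / ((n_A+n_B)^2 * (n_A+n_B-1)) = 4320/1584 = 2.7273.
        SD[R] = 1.6514.
Step 4: R = E[R], so z = 0 with no continuity correction.
Step 5: Two-sided p-value via normal approximation = 2*(1 - Phi(|z|)) = 1.000000.
Step 6: alpha = 0.05. fail to reject H0.

R = 7, z = 0.0000, p = 1.000000, fail to reject H0.


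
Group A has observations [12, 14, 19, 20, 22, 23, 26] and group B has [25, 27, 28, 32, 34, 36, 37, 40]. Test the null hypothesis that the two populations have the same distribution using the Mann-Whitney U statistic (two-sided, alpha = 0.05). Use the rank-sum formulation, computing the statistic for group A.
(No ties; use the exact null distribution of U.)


Step 1: Combine and sort all 15 observations; assign midranks.
sorted (value, group): (12,X), (14,X), (19,X), (20,X), (22,X), (23,X), (25,Y), (26,X), (27,Y), (28,Y), (32,Y), (34,Y), (36,Y), (37,Y), (40,Y)
ranks: 12->1, 14->2, 19->3, 20->4, 22->5, 23->6, 25->7, 26->8, 27->9, 28->10, 32->11, 34->12, 36->13, 37->14, 40->15
Step 2: Rank sum for X: R1 = 1 + 2 + 3 + 4 + 5 + 6 + 8 = 29.
Step 3: U_X = R1 - n1(n1+1)/2 = 29 - 7*8/2 = 29 - 28 = 1.
       U_Y = n1*n2 - U_X = 56 - 1 = 55.
Step 4: No ties, so the exact null distribution of U (based on enumerating the C(15,7) = 6435 equally likely rank assignments) gives the two-sided p-value.
Step 5: p-value = 0.000622; compare to alpha = 0.05. reject H0.

U_X = 1, p = 0.000622, reject H0 at alpha = 0.05.


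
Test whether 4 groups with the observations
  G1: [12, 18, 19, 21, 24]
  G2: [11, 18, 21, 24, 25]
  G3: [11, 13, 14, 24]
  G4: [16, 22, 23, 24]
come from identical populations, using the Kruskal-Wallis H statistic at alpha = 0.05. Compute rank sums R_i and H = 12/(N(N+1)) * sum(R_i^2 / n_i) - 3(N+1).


Step 1: Combine all N = 18 observations and assign midranks.
sorted (value, group, rank): (11,G2,1.5), (11,G3,1.5), (12,G1,3), (13,G3,4), (14,G3,5), (16,G4,6), (18,G1,7.5), (18,G2,7.5), (19,G1,9), (21,G1,10.5), (21,G2,10.5), (22,G4,12), (23,G4,13), (24,G1,15.5), (24,G2,15.5), (24,G3,15.5), (24,G4,15.5), (25,G2,18)
Step 2: Sum ranks within each group.
R_1 = 45.5 (n_1 = 5)
R_2 = 53 (n_2 = 5)
R_3 = 26 (n_3 = 4)
R_4 = 46.5 (n_4 = 4)
Step 3: H = 12/(N(N+1)) * sum(R_i^2/n_i) - 3(N+1)
     = 12/(18*19) * (45.5^2/5 + 53^2/5 + 26^2/4 + 46.5^2/4) - 3*19
     = 0.035088 * 1685.41 - 57
     = 2.137281.
Step 4: Ties present; correction factor C = 1 - 78/(18^3 - 18) = 0.986584. Corrected H = 2.137281 / 0.986584 = 2.166344.
Step 5: Under H0, H ~ chi^2(3); p-value = 0.538608.
Step 6: alpha = 0.05. fail to reject H0.

H = 2.1663, df = 3, p = 0.538608, fail to reject H0.


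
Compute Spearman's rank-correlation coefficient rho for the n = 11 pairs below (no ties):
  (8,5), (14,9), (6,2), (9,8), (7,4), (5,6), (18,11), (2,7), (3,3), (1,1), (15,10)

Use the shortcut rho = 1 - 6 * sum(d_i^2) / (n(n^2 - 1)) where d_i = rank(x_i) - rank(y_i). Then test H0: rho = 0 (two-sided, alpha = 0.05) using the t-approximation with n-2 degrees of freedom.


Step 1: Rank x and y separately (midranks; no ties here).
rank(x): 8->7, 14->9, 6->5, 9->8, 7->6, 5->4, 18->11, 2->2, 3->3, 1->1, 15->10
rank(y): 5->5, 9->9, 2->2, 8->8, 4->4, 6->6, 11->11, 7->7, 3->3, 1->1, 10->10
Step 2: d_i = R_x(i) - R_y(i); compute d_i^2.
  (7-5)^2=4, (9-9)^2=0, (5-2)^2=9, (8-8)^2=0, (6-4)^2=4, (4-6)^2=4, (11-11)^2=0, (2-7)^2=25, (3-3)^2=0, (1-1)^2=0, (10-10)^2=0
sum(d^2) = 46.
Step 3: rho = 1 - 6*46 / (11*(11^2 - 1)) = 1 - 276/1320 = 0.790909.
Step 4: Under H0, t = rho * sqrt((n-2)/(1-rho^2)) = 3.8774 ~ t(9).
Step 5: Two-sided p-value from the t-distribution with 9 df = 0.003746.
Step 6: alpha = 0.05. reject H0.

rho = 0.7909, p = 0.003746, reject H0 at alpha = 0.05.


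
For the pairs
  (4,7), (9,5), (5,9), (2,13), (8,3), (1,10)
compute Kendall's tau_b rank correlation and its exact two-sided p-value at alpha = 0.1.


Step 1: Enumerate the 15 unordered pairs (i,j) with i<j and classify each by sign(x_j-x_i) * sign(y_j-y_i).
  (1,2):dx=+5,dy=-2->D; (1,3):dx=+1,dy=+2->C; (1,4):dx=-2,dy=+6->D; (1,5):dx=+4,dy=-4->D
  (1,6):dx=-3,dy=+3->D; (2,3):dx=-4,dy=+4->D; (2,4):dx=-7,dy=+8->D; (2,5):dx=-1,dy=-2->C
  (2,6):dx=-8,dy=+5->D; (3,4):dx=-3,dy=+4->D; (3,5):dx=+3,dy=-6->D; (3,6):dx=-4,dy=+1->D
  (4,5):dx=+6,dy=-10->D; (4,6):dx=-1,dy=-3->C; (5,6):dx=-7,dy=+7->D
Step 2: C = 3, D = 12, total pairs = 15.
Step 3: tau = (C - D)/(n(n-1)/2) = (3 - 12)/15 = -0.600000.
Step 4: Exact two-sided p-value (enumerate n! = 720 permutations of y under H0): p = 0.136111.
Step 5: alpha = 0.1. fail to reject H0.

tau_b = -0.6000 (C=3, D=12), p = 0.136111, fail to reject H0.


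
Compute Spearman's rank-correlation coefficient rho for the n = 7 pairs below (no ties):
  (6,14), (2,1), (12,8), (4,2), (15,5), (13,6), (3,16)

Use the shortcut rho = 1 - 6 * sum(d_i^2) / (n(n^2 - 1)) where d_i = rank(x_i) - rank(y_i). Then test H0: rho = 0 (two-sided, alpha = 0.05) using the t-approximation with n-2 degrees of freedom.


Step 1: Rank x and y separately (midranks; no ties here).
rank(x): 6->4, 2->1, 12->5, 4->3, 15->7, 13->6, 3->2
rank(y): 14->6, 1->1, 8->5, 2->2, 5->3, 6->4, 16->7
Step 2: d_i = R_x(i) - R_y(i); compute d_i^2.
  (4-6)^2=4, (1-1)^2=0, (5-5)^2=0, (3-2)^2=1, (7-3)^2=16, (6-4)^2=4, (2-7)^2=25
sum(d^2) = 50.
Step 3: rho = 1 - 6*50 / (7*(7^2 - 1)) = 1 - 300/336 = 0.107143.
Step 4: Under H0, t = rho * sqrt((n-2)/(1-rho^2)) = 0.2410 ~ t(5).
Step 5: Two-sided p-value from the t-distribution with 5 df = 0.819151.
Step 6: alpha = 0.05. fail to reject H0.

rho = 0.1071, p = 0.819151, fail to reject H0 at alpha = 0.05.


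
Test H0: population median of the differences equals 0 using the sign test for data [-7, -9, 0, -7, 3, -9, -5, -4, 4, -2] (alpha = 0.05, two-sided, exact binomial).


Step 1: Discard zero differences. Original n = 10; n_eff = number of nonzero differences = 9.
Nonzero differences (with sign): -7, -9, -7, +3, -9, -5, -4, +4, -2
Step 2: Count signs: positive = 2, negative = 7.
Step 3: Under H0: P(positive) = 0.5, so the number of positives S ~ Bin(9, 0.5).
Step 4: Two-sided exact p-value = sum of Bin(9,0.5) probabilities at or below the observed probability = 0.179688.
Step 5: alpha = 0.05. fail to reject H0.

n_eff = 9, pos = 2, neg = 7, p = 0.179688, fail to reject H0.


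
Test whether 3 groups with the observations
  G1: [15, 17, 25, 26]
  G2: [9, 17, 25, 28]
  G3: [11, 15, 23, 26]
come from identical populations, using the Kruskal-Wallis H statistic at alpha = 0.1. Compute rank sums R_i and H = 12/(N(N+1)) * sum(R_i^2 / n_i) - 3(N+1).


Step 1: Combine all N = 12 observations and assign midranks.
sorted (value, group, rank): (9,G2,1), (11,G3,2), (15,G1,3.5), (15,G3,3.5), (17,G1,5.5), (17,G2,5.5), (23,G3,7), (25,G1,8.5), (25,G2,8.5), (26,G1,10.5), (26,G3,10.5), (28,G2,12)
Step 2: Sum ranks within each group.
R_1 = 28 (n_1 = 4)
R_2 = 27 (n_2 = 4)
R_3 = 23 (n_3 = 4)
Step 3: H = 12/(N(N+1)) * sum(R_i^2/n_i) - 3(N+1)
     = 12/(12*13) * (28^2/4 + 27^2/4 + 23^2/4) - 3*13
     = 0.076923 * 510.5 - 39
     = 0.269231.
Step 4: Ties present; correction factor C = 1 - 24/(12^3 - 12) = 0.986014. Corrected H = 0.269231 / 0.986014 = 0.273050.
Step 5: Under H0, H ~ chi^2(2); p-value = 0.872385.
Step 6: alpha = 0.1. fail to reject H0.

H = 0.2730, df = 2, p = 0.872385, fail to reject H0.


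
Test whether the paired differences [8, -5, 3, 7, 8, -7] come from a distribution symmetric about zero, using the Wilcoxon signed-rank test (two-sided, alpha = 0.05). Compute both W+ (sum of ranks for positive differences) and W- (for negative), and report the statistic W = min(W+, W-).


Step 1: Drop any zero differences (none here) and take |d_i|.
|d| = [8, 5, 3, 7, 8, 7]
Step 2: Midrank |d_i| (ties get averaged ranks).
ranks: |8|->5.5, |5|->2, |3|->1, |7|->3.5, |8|->5.5, |7|->3.5
Step 3: Attach original signs; sum ranks with positive sign and with negative sign.
W+ = 5.5 + 1 + 3.5 + 5.5 = 15.5
W- = 2 + 3.5 = 5.5
(Check: W+ + W- = 21 should equal n(n+1)/2 = 21.)
Step 4: Test statistic W = min(W+, W-) = 5.5.
Step 5: Ties in |d|, so use the tie-corrected normal approximation.
        E[W] = n(n+1)/4 = 6*7/4 = 10.5.
        Tie groups: |d|=7 (t=2), |d|=8 (t=2); sum(t^3 - t) = 12.
        Var[W] = n(n+1)(2n+1)/24 - sum(t^3-t)/48 = 546/24 - 12/48 = 22.5.
        z = (W - E[W]) / sqrt(Var[W]) = (5.5 - 10.5) / 4.7434 = -1.0541.
        Two-sided p = 2*Phi(z) = 0.291841.
Step 6: alpha = 0.05. fail to reject H0.

W+ = 15.5, W- = 5.5, W = min = 5.5, p = 0.291841, fail to reject H0.


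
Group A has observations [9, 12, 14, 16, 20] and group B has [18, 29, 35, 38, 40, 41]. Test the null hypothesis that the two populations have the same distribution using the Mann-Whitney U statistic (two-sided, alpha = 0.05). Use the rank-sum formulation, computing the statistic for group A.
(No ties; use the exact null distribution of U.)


Step 1: Combine and sort all 11 observations; assign midranks.
sorted (value, group): (9,X), (12,X), (14,X), (16,X), (18,Y), (20,X), (29,Y), (35,Y), (38,Y), (40,Y), (41,Y)
ranks: 9->1, 12->2, 14->3, 16->4, 18->5, 20->6, 29->7, 35->8, 38->9, 40->10, 41->11
Step 2: Rank sum for X: R1 = 1 + 2 + 3 + 4 + 6 = 16.
Step 3: U_X = R1 - n1(n1+1)/2 = 16 - 5*6/2 = 16 - 15 = 1.
       U_Y = n1*n2 - U_X = 30 - 1 = 29.
Step 4: No ties, so the exact null distribution of U (based on enumerating the C(11,5) = 462 equally likely rank assignments) gives the two-sided p-value.
Step 5: p-value = 0.008658; compare to alpha = 0.05. reject H0.

U_X = 1, p = 0.008658, reject H0 at alpha = 0.05.


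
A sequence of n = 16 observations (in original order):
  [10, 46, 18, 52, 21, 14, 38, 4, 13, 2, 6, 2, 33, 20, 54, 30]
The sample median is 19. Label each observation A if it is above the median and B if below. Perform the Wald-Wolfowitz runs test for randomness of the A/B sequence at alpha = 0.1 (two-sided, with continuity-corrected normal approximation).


Step 1: Compute median = 19; label A = above, B = below.
Labels in order: BABAABABBBBBAAAA  (n_A = 8, n_B = 8)
Step 2: Count runs R = 8.
Step 3: Under H0 (random ordering), E[R] = 2*n_A*n_B/(n_A+n_B) + 1 = 2*8*8/16 + 1 = 9.0000.
        Var[R] = 2*n_A*n_B*(2*n_A*n_B - n_A - n_B) / ((n_A+n_B)^2 * (n_A+n_B-1)) = 14336/3840 = 3.7333.
        SD[R] = 1.9322.
Step 4: Continuity-corrected z = (R + 0.5 - E[R]) / SD[R] = (8 + 0.5 - 9.0000) / 1.9322 = -0.2588.
Step 5: Two-sided p-value via normal approximation = 2*(1 - Phi(|z|)) = 0.795809.
Step 6: alpha = 0.1. fail to reject H0.

R = 8, z = -0.2588, p = 0.795809, fail to reject H0.


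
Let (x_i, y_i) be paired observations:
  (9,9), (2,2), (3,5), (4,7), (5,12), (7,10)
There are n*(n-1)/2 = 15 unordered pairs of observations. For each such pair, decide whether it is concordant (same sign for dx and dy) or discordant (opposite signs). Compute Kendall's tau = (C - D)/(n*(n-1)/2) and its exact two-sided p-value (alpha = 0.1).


Step 1: Enumerate the 15 unordered pairs (i,j) with i<j and classify each by sign(x_j-x_i) * sign(y_j-y_i).
  (1,2):dx=-7,dy=-7->C; (1,3):dx=-6,dy=-4->C; (1,4):dx=-5,dy=-2->C; (1,5):dx=-4,dy=+3->D
  (1,6):dx=-2,dy=+1->D; (2,3):dx=+1,dy=+3->C; (2,4):dx=+2,dy=+5->C; (2,5):dx=+3,dy=+10->C
  (2,6):dx=+5,dy=+8->C; (3,4):dx=+1,dy=+2->C; (3,5):dx=+2,dy=+7->C; (3,6):dx=+4,dy=+5->C
  (4,5):dx=+1,dy=+5->C; (4,6):dx=+3,dy=+3->C; (5,6):dx=+2,dy=-2->D
Step 2: C = 12, D = 3, total pairs = 15.
Step 3: tau = (C - D)/(n(n-1)/2) = (12 - 3)/15 = 0.600000.
Step 4: Exact two-sided p-value (enumerate n! = 720 permutations of y under H0): p = 0.136111.
Step 5: alpha = 0.1. fail to reject H0.

tau_b = 0.6000 (C=12, D=3), p = 0.136111, fail to reject H0.


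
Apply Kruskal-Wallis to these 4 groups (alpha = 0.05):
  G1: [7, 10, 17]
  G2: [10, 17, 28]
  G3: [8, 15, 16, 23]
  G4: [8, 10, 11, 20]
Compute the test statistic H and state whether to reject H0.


Step 1: Combine all N = 14 observations and assign midranks.
sorted (value, group, rank): (7,G1,1), (8,G3,2.5), (8,G4,2.5), (10,G1,5), (10,G2,5), (10,G4,5), (11,G4,7), (15,G3,8), (16,G3,9), (17,G1,10.5), (17,G2,10.5), (20,G4,12), (23,G3,13), (28,G2,14)
Step 2: Sum ranks within each group.
R_1 = 16.5 (n_1 = 3)
R_2 = 29.5 (n_2 = 3)
R_3 = 32.5 (n_3 = 4)
R_4 = 26.5 (n_4 = 4)
Step 3: H = 12/(N(N+1)) * sum(R_i^2/n_i) - 3(N+1)
     = 12/(14*15) * (16.5^2/3 + 29.5^2/3 + 32.5^2/4 + 26.5^2/4) - 3*15
     = 0.057143 * 820.458 - 45
     = 1.883333.
Step 4: Ties present; correction factor C = 1 - 36/(14^3 - 14) = 0.986813. Corrected H = 1.883333 / 0.986813 = 1.908500.
Step 5: Under H0, H ~ chi^2(3); p-value = 0.591613.
Step 6: alpha = 0.05. fail to reject H0.

H = 1.9085, df = 3, p = 0.591613, fail to reject H0.


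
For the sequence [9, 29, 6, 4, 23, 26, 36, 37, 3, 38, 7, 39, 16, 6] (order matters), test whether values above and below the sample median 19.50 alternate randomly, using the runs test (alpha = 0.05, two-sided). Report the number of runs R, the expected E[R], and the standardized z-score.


Step 1: Compute median = 19.50; label A = above, B = below.
Labels in order: BABBAAAABABABB  (n_A = 7, n_B = 7)
Step 2: Count runs R = 9.
Step 3: Under H0 (random ordering), E[R] = 2*n_A*n_B/(n_A+n_B) + 1 = 2*7*7/14 + 1 = 8.0000.
        Var[R] = 2*n_A*n_B*(2*n_A*n_B - n_A - n_B) / ((n_A+n_B)^2 * (n_A+n_B-1)) = 8232/2548 = 3.2308.
        SD[R] = 1.7974.
Step 4: Continuity-corrected z = (R - 0.5 - E[R]) / SD[R] = (9 - 0.5 - 8.0000) / 1.7974 = 0.2782.
Step 5: Two-sided p-value via normal approximation = 2*(1 - Phi(|z|)) = 0.780879.
Step 6: alpha = 0.05. fail to reject H0.

R = 9, z = 0.2782, p = 0.780879, fail to reject H0.


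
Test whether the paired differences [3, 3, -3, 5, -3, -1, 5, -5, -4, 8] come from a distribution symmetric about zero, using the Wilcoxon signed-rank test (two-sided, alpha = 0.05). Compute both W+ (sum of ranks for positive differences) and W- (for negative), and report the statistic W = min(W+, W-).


Step 1: Drop any zero differences (none here) and take |d_i|.
|d| = [3, 3, 3, 5, 3, 1, 5, 5, 4, 8]
Step 2: Midrank |d_i| (ties get averaged ranks).
ranks: |3|->3.5, |3|->3.5, |3|->3.5, |5|->8, |3|->3.5, |1|->1, |5|->8, |5|->8, |4|->6, |8|->10
Step 3: Attach original signs; sum ranks with positive sign and with negative sign.
W+ = 3.5 + 3.5 + 8 + 8 + 10 = 33
W- = 3.5 + 3.5 + 1 + 8 + 6 = 22
(Check: W+ + W- = 55 should equal n(n+1)/2 = 55.)
Step 4: Test statistic W = min(W+, W-) = 22.
Step 5: Ties in |d|, so use the tie-corrected normal approximation.
        E[W] = n(n+1)/4 = 10*11/4 = 27.5.
        Tie groups: |d|=3 (t=4), |d|=5 (t=3); sum(t^3 - t) = 84.
        Var[W] = n(n+1)(2n+1)/24 - sum(t^3-t)/48 = 2310/24 - 84/48 = 94.5.
        z = (W - E[W]) / sqrt(Var[W]) = (22 - 27.5) / 9.7211 = -0.5658.
        Two-sided p = 2*Phi(z) = 0.571544.
Step 6: alpha = 0.05. fail to reject H0.

W+ = 33, W- = 22, W = min = 22, p = 0.571544, fail to reject H0.


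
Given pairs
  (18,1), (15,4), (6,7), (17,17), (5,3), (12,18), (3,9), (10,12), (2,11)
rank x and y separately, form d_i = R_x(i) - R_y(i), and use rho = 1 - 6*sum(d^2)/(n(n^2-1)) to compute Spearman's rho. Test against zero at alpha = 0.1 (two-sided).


Step 1: Rank x and y separately (midranks; no ties here).
rank(x): 18->9, 15->7, 6->4, 17->8, 5->3, 12->6, 3->2, 10->5, 2->1
rank(y): 1->1, 4->3, 7->4, 17->8, 3->2, 18->9, 9->5, 12->7, 11->6
Step 2: d_i = R_x(i) - R_y(i); compute d_i^2.
  (9-1)^2=64, (7-3)^2=16, (4-4)^2=0, (8-8)^2=0, (3-2)^2=1, (6-9)^2=9, (2-5)^2=9, (5-7)^2=4, (1-6)^2=25
sum(d^2) = 128.
Step 3: rho = 1 - 6*128 / (9*(9^2 - 1)) = 1 - 768/720 = -0.066667.
Step 4: Under H0, t = rho * sqrt((n-2)/(1-rho^2)) = -0.1768 ~ t(7).
Step 5: Two-sided p-value from the t-distribution with 7 df = 0.864690.
Step 6: alpha = 0.1. fail to reject H0.

rho = -0.0667, p = 0.864690, fail to reject H0 at alpha = 0.1.


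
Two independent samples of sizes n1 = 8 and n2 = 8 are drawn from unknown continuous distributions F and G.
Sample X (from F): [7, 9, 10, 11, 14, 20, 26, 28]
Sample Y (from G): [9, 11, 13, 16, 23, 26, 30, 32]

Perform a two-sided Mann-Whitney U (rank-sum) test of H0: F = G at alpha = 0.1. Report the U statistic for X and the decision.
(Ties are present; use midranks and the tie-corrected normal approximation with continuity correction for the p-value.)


Step 1: Combine and sort all 16 observations; assign midranks.
sorted (value, group): (7,X), (9,X), (9,Y), (10,X), (11,X), (11,Y), (13,Y), (14,X), (16,Y), (20,X), (23,Y), (26,X), (26,Y), (28,X), (30,Y), (32,Y)
ranks: 7->1, 9->2.5, 9->2.5, 10->4, 11->5.5, 11->5.5, 13->7, 14->8, 16->9, 20->10, 23->11, 26->12.5, 26->12.5, 28->14, 30->15, 32->16
Step 2: Rank sum for X: R1 = 1 + 2.5 + 4 + 5.5 + 8 + 10 + 12.5 + 14 = 57.5.
Step 3: U_X = R1 - n1(n1+1)/2 = 57.5 - 8*9/2 = 57.5 - 36 = 21.5.
       U_Y = n1*n2 - U_X = 64 - 21.5 = 42.5.
Step 4: Ties are present, so use the tie-corrected normal approximation (with continuity correction) for the p-value.
Step 5: p-value = 0.292554; compare to alpha = 0.1. fail to reject H0.

U_X = 21.5, p = 0.292554, fail to reject H0 at alpha = 0.1.


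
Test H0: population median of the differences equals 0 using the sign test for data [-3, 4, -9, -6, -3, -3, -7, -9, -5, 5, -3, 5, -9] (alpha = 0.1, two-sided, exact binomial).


Step 1: Discard zero differences. Original n = 13; n_eff = number of nonzero differences = 13.
Nonzero differences (with sign): -3, +4, -9, -6, -3, -3, -7, -9, -5, +5, -3, +5, -9
Step 2: Count signs: positive = 3, negative = 10.
Step 3: Under H0: P(positive) = 0.5, so the number of positives S ~ Bin(13, 0.5).
Step 4: Two-sided exact p-value = sum of Bin(13,0.5) probabilities at or below the observed probability = 0.092285.
Step 5: alpha = 0.1. reject H0.

n_eff = 13, pos = 3, neg = 10, p = 0.092285, reject H0.


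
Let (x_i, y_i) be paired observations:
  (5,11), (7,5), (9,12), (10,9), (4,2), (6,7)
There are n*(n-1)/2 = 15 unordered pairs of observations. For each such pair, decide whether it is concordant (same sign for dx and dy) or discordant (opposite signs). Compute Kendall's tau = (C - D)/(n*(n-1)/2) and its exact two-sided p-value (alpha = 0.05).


Step 1: Enumerate the 15 unordered pairs (i,j) with i<j and classify each by sign(x_j-x_i) * sign(y_j-y_i).
  (1,2):dx=+2,dy=-6->D; (1,3):dx=+4,dy=+1->C; (1,4):dx=+5,dy=-2->D; (1,5):dx=-1,dy=-9->C
  (1,6):dx=+1,dy=-4->D; (2,3):dx=+2,dy=+7->C; (2,4):dx=+3,dy=+4->C; (2,5):dx=-3,dy=-3->C
  (2,6):dx=-1,dy=+2->D; (3,4):dx=+1,dy=-3->D; (3,5):dx=-5,dy=-10->C; (3,6):dx=-3,dy=-5->C
  (4,5):dx=-6,dy=-7->C; (4,6):dx=-4,dy=-2->C; (5,6):dx=+2,dy=+5->C
Step 2: C = 10, D = 5, total pairs = 15.
Step 3: tau = (C - D)/(n(n-1)/2) = (10 - 5)/15 = 0.333333.
Step 4: Exact two-sided p-value (enumerate n! = 720 permutations of y under H0): p = 0.469444.
Step 5: alpha = 0.05. fail to reject H0.

tau_b = 0.3333 (C=10, D=5), p = 0.469444, fail to reject H0.


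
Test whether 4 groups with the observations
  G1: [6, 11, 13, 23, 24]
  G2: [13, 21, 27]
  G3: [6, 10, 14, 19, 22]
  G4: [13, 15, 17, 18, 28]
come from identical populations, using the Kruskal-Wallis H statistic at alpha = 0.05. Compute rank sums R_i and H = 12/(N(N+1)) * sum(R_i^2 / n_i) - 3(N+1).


Step 1: Combine all N = 18 observations and assign midranks.
sorted (value, group, rank): (6,G1,1.5), (6,G3,1.5), (10,G3,3), (11,G1,4), (13,G1,6), (13,G2,6), (13,G4,6), (14,G3,8), (15,G4,9), (17,G4,10), (18,G4,11), (19,G3,12), (21,G2,13), (22,G3,14), (23,G1,15), (24,G1,16), (27,G2,17), (28,G4,18)
Step 2: Sum ranks within each group.
R_1 = 42.5 (n_1 = 5)
R_2 = 36 (n_2 = 3)
R_3 = 38.5 (n_3 = 5)
R_4 = 54 (n_4 = 5)
Step 3: H = 12/(N(N+1)) * sum(R_i^2/n_i) - 3(N+1)
     = 12/(18*19) * (42.5^2/5 + 36^2/3 + 38.5^2/5 + 54^2/5) - 3*19
     = 0.035088 * 1672.9 - 57
     = 1.698246.
Step 4: Ties present; correction factor C = 1 - 30/(18^3 - 18) = 0.994840. Corrected H = 1.698246 / 0.994840 = 1.707054.
Step 5: Under H0, H ~ chi^2(3); p-value = 0.635367.
Step 6: alpha = 0.05. fail to reject H0.

H = 1.7071, df = 3, p = 0.635367, fail to reject H0.


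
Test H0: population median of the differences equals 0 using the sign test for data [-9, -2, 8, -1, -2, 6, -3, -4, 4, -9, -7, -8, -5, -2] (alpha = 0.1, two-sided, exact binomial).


Step 1: Discard zero differences. Original n = 14; n_eff = number of nonzero differences = 14.
Nonzero differences (with sign): -9, -2, +8, -1, -2, +6, -3, -4, +4, -9, -7, -8, -5, -2
Step 2: Count signs: positive = 3, negative = 11.
Step 3: Under H0: P(positive) = 0.5, so the number of positives S ~ Bin(14, 0.5).
Step 4: Two-sided exact p-value = sum of Bin(14,0.5) probabilities at or below the observed probability = 0.057373.
Step 5: alpha = 0.1. reject H0.

n_eff = 14, pos = 3, neg = 11, p = 0.057373, reject H0.
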